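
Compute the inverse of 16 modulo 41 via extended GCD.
Extended GCD: 16(18) + 41(-7) = 1. So 16^(-1) ≡ 18 mod 41. Verify: 16 × 18 = 288 ≡ 1 mod 41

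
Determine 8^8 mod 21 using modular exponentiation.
By repeated squaring mod 21: 8^{1}≡8, 8^{2}≡1, 8^{4}≡1, 8^{8}≡1. So 8^{8} ≡ 1 mod 21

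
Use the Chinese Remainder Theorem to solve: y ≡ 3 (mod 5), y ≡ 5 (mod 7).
M = 5 × 7 = 35. M₁ = 7, y₁ ≡ 3 (mod 5). M₂ = 5, y₂ ≡ 3 (mod 7). y = 3×7×3 + 5×5×3 ≡ 33 (mod 35)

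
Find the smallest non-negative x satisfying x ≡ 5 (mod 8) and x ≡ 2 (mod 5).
M = 8 × 5 = 40. M₁ = 5, y₁ ≡ 5 (mod 8). M₂ = 8, y₂ ≡ 2 (mod 5). x = 5×5×5 + 2×8×2 ≡ 37 (mod 40)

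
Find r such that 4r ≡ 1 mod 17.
Since 17 is prime, by Fermat 4^(-1) ≡ 4^{15} ≡ 13 mod 17. Verify: 4 × 13 = 52 ≡ 1 mod 17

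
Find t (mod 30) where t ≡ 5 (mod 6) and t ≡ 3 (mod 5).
M = 6 × 5 = 30. M₁ = 5, y₁ ≡ 5 (mod 6). M₂ = 6, y₂ ≡ 1 (mod 5). t = 5×5×5 + 3×6×1 ≡ 23 (mod 30)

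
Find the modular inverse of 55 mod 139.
Since 139 is prime, by Fermat 55^(-1) ≡ 55^{137} ≡ 91 mod 139. Verify: 55 × 91 = 5005 ≡ 1 mod 139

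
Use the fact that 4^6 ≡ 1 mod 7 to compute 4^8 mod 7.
By Fermat: 4^{6} ≡ 1 mod 7. So 4^{8} = 4^{6} · 4^{2} ≡ 4^{2} ≡ 2 mod 7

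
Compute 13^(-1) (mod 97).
Since 97 is prime, by Fermat 13^(-1) ≡ 13^{95} ≡ 15 (mod 97). Verify: 13 × 15 = 195 ≡ 1 (mod 97)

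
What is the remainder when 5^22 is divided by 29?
By repeated squaring mod 29: 5^{1}≡5, 5^{2}≡25, 5^{4}≡16, 5^{8}≡24, 5^{16}≡25. Then 5^{22} = 5^{16+4+2} ≡ 25 × 16 × 25 ≡ 24 mod 29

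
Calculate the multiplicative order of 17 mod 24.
Powers of 17 mod 24: 17^1≡17, 17^2≡1. So the order of 17 is 2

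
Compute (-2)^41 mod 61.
By repeated squaring mod 61: (-2)^{1}≡59, (-2)^{2}≡4, (-2)^{4}≡16, (-2)^{8}≡12, (-2)^{16}≡22, (-2)^{32}≡57. Then (-2)^{41} = (-2)^{32+8+1} ≡ 57 × 12 × 59 ≡ 35 mod 61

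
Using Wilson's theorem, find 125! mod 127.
(126)! = (125)! × (126) ≡ -1 (mod 127). So (125)! ≡ -1 × (126)^(-1) ≡ (-1)×(-1) = 1 (mod 127)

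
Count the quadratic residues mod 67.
Exactly half the non-zero residues mod a prime are QRs: (67-1)/2 = 33.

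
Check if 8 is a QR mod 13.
By Euler's criterion: 8^{6} ≡ 12 mod 13. Since this equals -1 (≡ 12), 8 is not a QR.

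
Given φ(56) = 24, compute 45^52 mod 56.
By Euler: 45^{24} ≡ 1 (mod 56) since gcd(45, 56) = 1. 52 = 2×24 + 4. So 45^{52} ≡ 45^{4} ≡ 25 (mod 56)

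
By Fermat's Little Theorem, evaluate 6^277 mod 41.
By Fermat: 6^{40} ≡ 1 (mod 41). 277 ≡ 37 (mod 40). So 6^{277} ≡ 6^{37} ≡ 15 (mod 41)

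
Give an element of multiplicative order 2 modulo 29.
28 has order 2 mod 29 since 28^{2} ≡ 1 mod 29 and no smaller power works.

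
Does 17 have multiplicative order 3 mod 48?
Powers of 17 mod 48: 17^1≡17, 17^2≡1. Already 17^2≡1, so the order is 2 < 3. No, the actual order is 2.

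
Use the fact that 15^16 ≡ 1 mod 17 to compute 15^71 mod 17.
By Fermat: 15^{16} ≡ 1 mod 17. 71 = 4×16 + 7. So 15^{71} ≡ 15^{7} ≡ 8 mod 17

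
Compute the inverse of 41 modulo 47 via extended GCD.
Extended GCD: 41(-8) + 47(7) = 1. So 41^(-1) ≡ -8 ≡ 39 (mod 47). Verify: 41 × 39 = 1599 ≡ 1 (mod 47)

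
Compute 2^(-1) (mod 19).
Since 19 is prime, by Fermat 2^(-1) ≡ 2^{17} ≡ 10 (mod 19). Verify: 2 × 10 = 20 ≡ 1 (mod 19)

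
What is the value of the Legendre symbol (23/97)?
(23/97) = 23^{48} mod 97 = -1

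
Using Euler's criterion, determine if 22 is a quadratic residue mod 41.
By Euler's criterion: 22^{20} ≡ 40 (mod 41). Since this equals -1 (≡ 40), 22 is not a QR.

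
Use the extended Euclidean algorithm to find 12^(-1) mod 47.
Extended GCD: 12(4) + 47(-1) = 1. So 12^(-1) ≡ 4 mod 47. Verify: 12 × 4 = 48 ≡ 1 mod 47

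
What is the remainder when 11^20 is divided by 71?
By repeated squaring (mod 71): 11^{1}≡11, 11^{2}≡50, 11^{4}≡15, 11^{8}≡12, 11^{16}≡2. Then 11^{20} = 11^{16+4} ≡ 2 × 15 ≡ 30 (mod 71)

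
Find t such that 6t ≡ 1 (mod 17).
Since 17 is prime, by Fermat 6^(-1) ≡ 6^{15} ≡ 3 (mod 17). Verify: 6 × 3 = 18 ≡ 1 (mod 17)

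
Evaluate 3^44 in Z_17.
Using Fermat: 3^{16} ≡ 1 (mod 17). 44 ≡ 12 (mod 16). So 3^{44} ≡ 3^{12} ≡ 4 (mod 17)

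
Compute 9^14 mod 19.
By repeated squaring (mod 19): 9^{1}≡9, 9^{2}≡5, 9^{4}≡6, 9^{8}≡17. Then 9^{14} = 9^{8+4+2} ≡ 17 × 6 × 5 ≡ 16 (mod 19)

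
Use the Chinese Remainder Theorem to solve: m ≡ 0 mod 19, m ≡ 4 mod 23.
M = 19 × 23 = 437. M₁ = 23, y₁ ≡ 5 mod 19. M₂ = 19, y₂ ≡ 17 mod 23. m = 0×23×5 + 4×19×17 ≡ 418 mod 437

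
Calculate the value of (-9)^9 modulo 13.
By repeated squaring mod 13: (-9)^{1}≡4, (-9)^{2}≡3, (-9)^{4}≡9, (-9)^{8}≡3. Then (-9)^{9} = (-9)^{8+1} ≡ 3 × 4 ≡ 12 mod 13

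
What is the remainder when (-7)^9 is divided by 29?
By repeated squaring mod 29: (-7)^{1}≡22, (-7)^{2}≡20, (-7)^{4}≡23, (-7)^{8}≡7. Then (-7)^{9} = (-7)^{8+1} ≡ 7 × 22 ≡ 9 mod 29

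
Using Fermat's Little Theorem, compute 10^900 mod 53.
By Fermat: 10^{52} ≡ 1 mod 53. 900 ≡ 16 mod 52. So 10^{900} ≡ 10^{16} ≡ 46 mod 53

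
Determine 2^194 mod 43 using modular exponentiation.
Using Fermat: 2^{42} ≡ 1 mod 43. 194 ≡ 26 mod 42. So 2^{194} ≡ 2^{26} ≡ 11 mod 43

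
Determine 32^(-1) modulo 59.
Since 59 is prime, by Fermat 32^(-1) ≡ 32^{57} ≡ 24 mod 59. Verify: 32 × 24 = 768 ≡ 1 mod 59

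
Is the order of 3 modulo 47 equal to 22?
Powers of 3 mod 47: 3^1≡3, 3^2≡9, 3^3≡27, 3^4≡34, 3^5≡8, 3^6≡24, 3^7≡25, 3^8≡28, 3^9≡37, 3^10≡17, 3^11≡4, 3^12≡12, 3^13≡36, 3^14≡14, 3^15≡42, 3^16≡32, 3^17≡2, 3^18≡6, 3^19≡18, 3^20≡7, 3^21≡21, 3^22≡16, 3^23≡1. 3^22≡16≢1, so ord ≠ 22. No, the actual order is 23.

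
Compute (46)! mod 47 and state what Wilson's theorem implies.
(46)! mod 47 = 46. Since this equals -1 (mod 47), Wilson confirms 47 is prime.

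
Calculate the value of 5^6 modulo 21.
By repeated squaring (mod 21): 5^{1}≡5, 5^{2}≡4, 5^{4}≡16. Then 5^{6} = 5^{4+2} ≡ 16 × 4 ≡ 1 (mod 21)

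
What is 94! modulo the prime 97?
(96)! = (94)! × (95) × (96) ≡ -1 (mod 97). So (94)! ≡ -1 × [(96)(95)]^(-1) ≡ 48 (mod 97)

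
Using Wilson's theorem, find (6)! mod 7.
By Wilson's theorem, (6)! ≡ -1 ≡ 6 (mod 7)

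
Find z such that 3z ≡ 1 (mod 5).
Since 5 is prime, by Fermat 3^(-1) ≡ 3^{3} ≡ 2 (mod 5). Verify: 3 × 2 = 6 ≡ 1 (mod 5)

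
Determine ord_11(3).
Powers of 3 mod 11: 3^1≡3, 3^2≡9, 3^3≡5, 3^4≡4, 3^5≡1. ord_11(3) = 5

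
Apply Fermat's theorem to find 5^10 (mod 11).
By Fermat's Little Theorem, 5^{10} ≡ 1 (mod 11) since 11 is prime and gcd(5, 11) = 1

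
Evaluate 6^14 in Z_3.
By repeated squaring mod 3: 6^{1}≡0, 6^{2}≡0, 6^{4}≡0, 6^{8}≡0. Then 6^{14} = 6^{8+4+2} ≡ 0 × 0 × 0 ≡ 0 mod 3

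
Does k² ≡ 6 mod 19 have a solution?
By Euler's criterion: 6^{9} ≡ 1 mod 19. Since this equals 1, 6 is a QR.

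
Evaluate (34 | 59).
(34/59) = 34^{29} mod 59 = -1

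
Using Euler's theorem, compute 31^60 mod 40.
By Euler: 31^{16} ≡ 1 mod 40 since gcd(31, 40) = 1. 60 = 3×16 + 12. So 31^{60} ≡ 31^{12} ≡ 1 mod 40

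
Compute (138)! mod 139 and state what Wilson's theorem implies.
(138)! mod 139 = 138. Since this equals -1 mod 139, Wilson confirms 139 is prime.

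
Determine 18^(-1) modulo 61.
Since 61 is prime, by Fermat 18^(-1) ≡ 18^{59} ≡ 17 mod 61. Verify: 18 × 17 = 306 ≡ 1 mod 61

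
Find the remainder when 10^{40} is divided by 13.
By Fermat: 10^{12} ≡ 1 (mod 13). 40 = 3×12 + 4. So 10^{40} ≡ 10^{4} ≡ 3 (mod 13)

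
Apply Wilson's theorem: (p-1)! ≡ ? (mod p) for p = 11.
By Wilson's theorem, (10)! ≡ -1 ≡ 10 mod 11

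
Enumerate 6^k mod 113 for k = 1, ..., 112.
6^1, 6^2, ..., 6^{112} mod 113: [6, 36, 103, 53, 92, 100, 35, 97, 17, 102, 47, 56, 110, 95, 5, 30, 67, 63, 39, 8, 48, 62, 33, 85, 58, 9, 54, 98, 23, 25, 37, 109, 89, 82, 40, 14, 84, 52, 86, 64, 45, 44, 38, 2, 12, 72, 93, 106, 71, 87, 70, 81, 34, 91, 94, 112, 107, 77, 10, 60, 21, 13, 78, 16, 96, 11, 66, 57, 3, 18, 108, 83, 46, 50, 74, 105, 65, 51, 80, 28, 55, 104, 59, 15, 90, 88, 76, 4, 24, 31, 73, 99, 29, 61, 27, 49, 68, 69, 75, 111, 101, 41, 20, 7, 42, 26, 43, 32, 79, 22, 19, 1]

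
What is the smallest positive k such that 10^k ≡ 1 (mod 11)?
Powers of 10 mod 11: 10^1≡10, 10^2≡1. ord_11(10) = 2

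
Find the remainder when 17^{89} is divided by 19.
By Fermat: 17^{18} ≡ 1 mod 19. 89 = 4×18 + 17. So 17^{89} ≡ 17^{17} ≡ 9 mod 19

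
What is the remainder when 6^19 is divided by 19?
Using Fermat: 6^{18} ≡ 1 (mod 19). 19 ≡ 1 (mod 18). So 6^{19} ≡ 6^{1} ≡ 6 (mod 19)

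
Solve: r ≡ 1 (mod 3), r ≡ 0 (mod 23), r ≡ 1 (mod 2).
M = 3 × 23 × 2 = 138. M₁ = 46, y₁ ≡ 1 (mod 3). M₂ = 6, y₂ ≡ 4 (mod 23). M₃ = 69, y₃ ≡ 1 (mod 2). r = 1×46×1 + 0×6×4 + 1×69×1 ≡ 115 (mod 138)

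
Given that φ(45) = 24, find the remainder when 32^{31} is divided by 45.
By Euler: 32^{24} ≡ 1 mod 45 since gcd(32, 45) = 1. 31 = 1×24 + 7. So 32^{31} ≡ 32^{7} ≡ 23 mod 45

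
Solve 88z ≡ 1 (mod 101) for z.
Since 101 is prime, by Fermat 88^(-1) ≡ 88^{99} ≡ 31 (mod 101). Verify: 88 × 31 = 2728 ≡ 1 (mod 101)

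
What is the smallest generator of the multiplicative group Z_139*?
g = 2. Powers: [2, 4, 8, 16, 32, 64, ...] generates all 138 non-zero residues.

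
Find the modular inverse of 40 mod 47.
Since 47 is prime, by Fermat 40^(-1) ≡ 40^{45} ≡ 20 mod 47. Verify: 40 × 20 = 800 ≡ 1 mod 47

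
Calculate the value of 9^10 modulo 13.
By repeated squaring (mod 13): 9^{1}≡9, 9^{2}≡3, 9^{4}≡9, 9^{8}≡3. Then 9^{10} = 9^{8+2} ≡ 3 × 3 ≡ 9 (mod 13)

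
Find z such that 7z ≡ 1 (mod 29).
Since 29 is prime, by Fermat 7^(-1) ≡ 7^{27} ≡ 25 (mod 29). Verify: 7 × 25 = 175 ≡ 1 (mod 29)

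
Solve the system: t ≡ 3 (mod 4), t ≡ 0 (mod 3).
M = 4 × 3 = 12. M₁ = 3, y₁ ≡ 3 (mod 4). M₂ = 4, y₂ ≡ 1 (mod 3). t = 3×3×3 + 0×4×1 ≡ 3 (mod 12)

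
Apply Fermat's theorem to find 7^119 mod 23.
By Fermat: 7^{22} ≡ 1 mod 23. 119 = 5×22 + 9. So 7^{119} ≡ 7^{9} ≡ 15 mod 23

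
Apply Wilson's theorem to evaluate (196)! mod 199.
(198)! = (196)! × (197) × (198) ≡ -1 (mod 199). So (196)! ≡ -1 × [(198)(197)]^(-1) ≡ 99 (mod 199)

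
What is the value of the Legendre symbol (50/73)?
(50/73) = 50^{36} mod 73 = 1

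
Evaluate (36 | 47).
(36/47) = 36^{23} mod 47 = 1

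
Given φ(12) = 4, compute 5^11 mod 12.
By Euler: 5^{4} ≡ 1 (mod 12) since gcd(5, 12) = 1. 11 = 2×4 + 3. So 5^{11} ≡ 5^{3} ≡ 5 (mod 12)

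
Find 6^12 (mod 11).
Using Fermat: 6^{10} ≡ 1 (mod 11). 12 ≡ 2 (mod 10). So 6^{12} ≡ 6^{2} ≡ 3 (mod 11)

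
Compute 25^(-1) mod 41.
Since 41 is prime, by Fermat 25^(-1) ≡ 25^{39} ≡ 23 mod 41. Verify: 25 × 23 = 575 ≡ 1 mod 41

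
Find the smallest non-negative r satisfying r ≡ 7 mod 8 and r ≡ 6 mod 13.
M = 8 × 13 = 104. M₁ = 13, y₁ ≡ 5 mod 8. M₂ = 8, y₂ ≡ 5 mod 13. r = 7×13×5 + 6×8×5 ≡ 71 mod 104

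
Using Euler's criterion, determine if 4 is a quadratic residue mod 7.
By Euler's criterion: 4^{3} ≡ 1 (mod 7). Since this equals 1, 4 is a QR.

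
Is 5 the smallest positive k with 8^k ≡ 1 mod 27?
Powers of 8 mod 27: 8^1≡8, 8^2≡10, 8^3≡26, 8^4≡19, 8^5≡17, 8^6≡1. 8^5≡17≢1, so ord ≠ 5. No, the actual order is 6.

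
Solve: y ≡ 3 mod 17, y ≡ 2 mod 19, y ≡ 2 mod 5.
M = 17 × 19 × 5 = 1615. M₁ = 95, y₁ ≡ 12 mod 17. M₂ = 85, y₂ ≡ 17 mod 19. M₃ = 323, y₃ ≡ 2 mod 5. y = 3×95×12 + 2×85×17 + 2×323×2 ≡ 1142 mod 1615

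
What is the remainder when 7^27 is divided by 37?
By repeated squaring mod 37: 7^{1}≡7, 7^{2}≡12, 7^{4}≡33, 7^{8}≡16, 7^{16}≡34. Then 7^{27} = 7^{16+8+2+1} ≡ 34 × 16 × 12 × 7 ≡ 1 mod 37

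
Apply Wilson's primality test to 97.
(96)! mod 97 = 96. Since 96 ≡ -1 mod 97, 97 is prime.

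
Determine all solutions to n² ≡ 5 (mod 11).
The square roots of 5 mod 11 are 4 and 7. Verify: 4² = 16 ≡ 5 (mod 11)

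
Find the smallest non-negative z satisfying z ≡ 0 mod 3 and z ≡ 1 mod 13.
M = 3 × 13 = 39. M₁ = 13, y₁ ≡ 1 mod 3. M₂ = 3, y₂ ≡ 9 mod 13. z = 0×13×1 + 1×3×9 ≡ 27 mod 39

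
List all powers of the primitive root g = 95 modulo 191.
95^1, 95^2, ..., 95^{190} mod 191: [95, 48, 167, 12, 185, 3, 94, 144, 119, 36, 173, 9, 91, 50, 166, 108, 137, 27, 82, 150, 116, 133, 29, 81, 55, 68, 157, 17, 87, 52, 165, 13, 89, 51, 70, 156, 113, 39, 76, 153, 19, 86, 148, 117, 37, 77, 57, 67, 62, 160, 111, 40, 171, 10, 186, 98, 142, 120, 131, 30, 176, 103, 44, 169, 11, 90, 146, 118, 132, 125, 33, 79, 56, 163, 14, 184, 99, 46, 168, 107, 42, 170, 106, 138, 122, 130, 126, 128, 127, 32, 175, 8, 187, 2, 190, 96, 143, 24, 179, 6, 188, 97, 47, 72, 155, 18, 182, 100, 141, 25, 83, 54, 164, 109, 41, 75, 58, 162, 110, 136, 123, 34, 174, 104, 139, 26, 178, 102, 140, 121, 35, 78, 152, 115, 38, 172, 105, 43, 74, 154, 114, 134, 124, 129, 31, 80, 151, 20, 181, 5, 93, 49, 71, 60, 161, 15, 88, 147, 22, 180, 101, 45, 73, 59, 66, 158, 112, 135, 28, 177, 7, 92, 145, 23, 84, 149, 21, 85, 53, 69, 61, 65, 63, 64, 159, 16, 183, 4, 189, 1]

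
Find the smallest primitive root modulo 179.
g = 2. Powers: [2, 4, 8, 16, 32, 64, 128, 77, ...] generates all 178 non-zero residues.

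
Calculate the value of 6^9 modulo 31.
By repeated squaring (mod 31): 6^{1}≡6, 6^{2}≡5, 6^{4}≡25, 6^{8}≡5. Then 6^{9} = 6^{8+1} ≡ 5 × 6 ≡ 30 (mod 31)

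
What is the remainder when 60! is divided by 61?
By Wilson's theorem, (60)! ≡ -1 ≡ 60 mod 61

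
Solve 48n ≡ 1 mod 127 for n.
Since 127 is prime, by Fermat 48^(-1) ≡ 48^{125} ≡ 45 mod 127. Verify: 48 × 45 = 2160 ≡ 1 mod 127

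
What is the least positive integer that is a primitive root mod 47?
g = 5. Powers: [5, 25, 31, 14, 23, 21, ...] generates all 46 non-zero residues.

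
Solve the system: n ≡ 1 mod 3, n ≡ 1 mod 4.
M = 3 × 4 = 12. M₁ = 4, y₁ ≡ 1 mod 3. M₂ = 3, y₂ ≡ 3 mod 4. n = 1×4×1 + 1×3×3 ≡ 1 mod 12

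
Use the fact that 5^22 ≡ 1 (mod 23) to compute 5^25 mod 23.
By Fermat: 5^{22} ≡ 1 (mod 23). So 5^{25} = 5^{22} · 5^{3} ≡ 5^{3} ≡ 10 (mod 23)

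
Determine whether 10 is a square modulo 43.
By Euler's criterion: 10^{21} ≡ 1 mod 43. Since this equals 1, 10 is a QR.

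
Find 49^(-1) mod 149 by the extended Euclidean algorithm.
Extended GCD: 49(73) + 149(-24) = 1. So 49^(-1) ≡ 73 mod 149. Verify: 49 × 73 = 3577 ≡ 1 mod 149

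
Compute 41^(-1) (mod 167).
Since 167 is prime, by Fermat 41^(-1) ≡ 41^{165} ≡ 110 (mod 167). Verify: 41 × 110 = 4510 ≡ 1 (mod 167)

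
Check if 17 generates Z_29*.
17^{4} ≡ 1 (mod 29) and 4 < 28, so ord_29(17) = 4 ≠ 28 and 17 is not a primitive root.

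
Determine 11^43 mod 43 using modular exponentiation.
Using Fermat: 11^{42} ≡ 1 (mod 43). 43 ≡ 1 (mod 42). So 11^{43} ≡ 11^{1} ≡ 11 (mod 43)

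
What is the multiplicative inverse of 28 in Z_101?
Since 101 is prime, by Fermat 28^(-1) ≡ 28^{99} ≡ 83 (mod 101). Verify: 28 × 83 = 2324 ≡ 1 (mod 101)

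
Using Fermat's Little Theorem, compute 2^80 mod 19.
By Fermat: 2^{18} ≡ 1 mod 19. 80 = 4×18 + 8. So 2^{80} ≡ 2^{8} ≡ 9 mod 19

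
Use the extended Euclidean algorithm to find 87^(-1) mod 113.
Extended GCD: 87(13) + 113(-10) = 1. So 87^(-1) ≡ 13 (mod 113). Verify: 87 × 13 = 1131 ≡ 1 (mod 113)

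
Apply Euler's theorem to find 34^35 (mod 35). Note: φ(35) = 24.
By Euler: 34^{24} ≡ 1 (mod 35) since gcd(34, 35) = 1. 35 = 1×24 + 11. So 34^{35} ≡ 34^{11} ≡ 34 (mod 35)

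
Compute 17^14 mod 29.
By repeated squaring mod 29: 17^{1}≡17, 17^{2}≡28, 17^{4}≡1, 17^{8}≡1. Then 17^{14} = 17^{8+4+2} ≡ 1 × 1 × 28 ≡ 28 mod 29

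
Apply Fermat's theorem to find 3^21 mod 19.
By Fermat: 3^{18} ≡ 1 mod 19. So 3^{21} = 3^{18} · 3^{3} ≡ 3^{3} ≡ 8 mod 19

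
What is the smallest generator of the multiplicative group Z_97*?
g = 5. For each prime q|96: 5^{48}≡96, 5^{32}≡35, none ≡ 1, so ord_97(5) = 96 and 5 is a primitive root.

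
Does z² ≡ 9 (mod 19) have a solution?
By Euler's criterion: 9^{9} ≡ 1 (mod 19). Since this equals 1, 9 is a QR.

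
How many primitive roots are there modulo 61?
There are φ(61-1) = φ(60) = 16 primitive roots modulo 61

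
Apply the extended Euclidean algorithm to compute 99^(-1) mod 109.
Extended GCD: 99(-11) + 109(10) = 1. So 99^(-1) ≡ -11 ≡ 98 (mod 109). Verify: 99 × 98 = 9702 ≡ 1 (mod 109)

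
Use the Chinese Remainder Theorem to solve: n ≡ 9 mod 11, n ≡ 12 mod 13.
M = 11 × 13 = 143. M₁ = 13, y₁ ≡ 6 mod 11. M₂ = 11, y₂ ≡ 6 mod 13. n = 9×13×6 + 12×11×6 ≡ 64 mod 143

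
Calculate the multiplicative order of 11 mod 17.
Powers of 11 mod 17: 11^1≡11, 11^2≡2, 11^3≡5, 11^4≡4, 11^5≡10, 11^6≡8, 11^7≡3, 11^8≡16, 11^9≡6, 11^10≡15, 11^11≡12, 11^12≡13, 11^13≡7, 11^14≡9, 11^15≡14, 11^16≡1. So the order of 11 is 16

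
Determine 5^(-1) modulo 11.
Since 11 is prime, by Fermat 5^(-1) ≡ 5^{9} ≡ 9 (mod 11). Verify: 5 × 9 = 45 ≡ 1 (mod 11)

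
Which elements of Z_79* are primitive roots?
There are φ(78) = 24 primitive roots mod 79: {3, 6, 7, 28, 29, 30, 34, 35, 37, 39, 43, 47, 48, 53, 54, 59, 60, 63, 66, 68, 70, 74, 75, 77}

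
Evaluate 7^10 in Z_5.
Using Fermat: 7^{4} ≡ 1 (mod 5). 10 ≡ 2 (mod 4). So 7^{10} ≡ 7^{2} ≡ 4 (mod 5)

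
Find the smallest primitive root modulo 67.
g = 2. For each prime q|66: 2^{33}≡66, 2^{22}≡37, 2^{6}≡64, none ≡ 1, so ord_67(2) = 66 and 2 is a primitive root.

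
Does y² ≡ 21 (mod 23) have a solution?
By Euler's criterion: 21^{11} ≡ 22 (mod 23). Since this equals -1 (≡ 22), 21 is not a QR.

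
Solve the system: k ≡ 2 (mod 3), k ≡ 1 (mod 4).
M = 3 × 4 = 12. M₁ = 4, y₁ ≡ 1 (mod 3). M₂ = 3, y₂ ≡ 3 (mod 4). k = 2×4×1 + 1×3×3 ≡ 5 (mod 12)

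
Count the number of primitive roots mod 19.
A prime p has φ(p-1) primitive roots; here φ(18) = 6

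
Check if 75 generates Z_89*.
ord_89(75) divides 88. For each prime q|88: 75^{44}≡88, 75^{8}≡45, none ≡ 1. So 75 has order 88 and is a primitive root mod 89.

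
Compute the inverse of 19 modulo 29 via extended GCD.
Extended GCD: 19(-3) + 29(2) = 1. So 19^(-1) ≡ -3 ≡ 26 mod 29. Verify: 19 × 26 = 494 ≡ 1 mod 29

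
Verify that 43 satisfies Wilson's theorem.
(42)! mod 43 = 42. Since this equals -1 mod 43, Wilson confirms 43 is prime.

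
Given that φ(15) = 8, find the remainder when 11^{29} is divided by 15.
By Euler: 11^{8} ≡ 1 mod 15 since gcd(11, 15) = 1. 29 = 3×8 + 5. So 11^{29} ≡ 11^{5} ≡ 11 mod 15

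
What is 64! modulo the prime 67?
(66)! = (64)! × (65) × (66) ≡ -1 (mod 67). So (64)! ≡ -1 × [(66)(65)]^(-1) ≡ 33 (mod 67)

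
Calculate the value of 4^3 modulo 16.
4^{3} = 64 ≡ 0 (mod 16)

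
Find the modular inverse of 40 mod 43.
Since 43 is prime, by Fermat 40^(-1) ≡ 40^{41} ≡ 14 mod 43. Verify: 40 × 14 = 560 ≡ 1 mod 43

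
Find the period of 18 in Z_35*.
Powers of 18 mod 35: 18^1≡18, 18^2≡9, 18^3≡22, 18^4≡11, 18^5≡23, 18^6≡29, 18^7≡32, 18^8≡16, 18^9≡8, 18^10≡4, 18^11≡2, 18^12≡1. ord_35(18) = 12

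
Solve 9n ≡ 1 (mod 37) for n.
Since 37 is prime, by Fermat 9^(-1) ≡ 9^{35} ≡ 33 (mod 37). Verify: 9 × 33 = 297 ≡ 1 (mod 37)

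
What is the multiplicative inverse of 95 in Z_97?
Since 97 is prime, by Fermat 95^(-1) ≡ 95^{95} ≡ 48 (mod 97). Verify: 95 × 48 = 4560 ≡ 1 (mod 97)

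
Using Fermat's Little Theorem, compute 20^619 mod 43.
By Fermat: 20^{42} ≡ 1 mod 43. 619 ≡ 31 mod 42. So 20^{619} ≡ 20^{31} ≡ 12 mod 43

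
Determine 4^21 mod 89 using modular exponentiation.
By repeated squaring (mod 89): 4^{1}≡4, 4^{2}≡16, 4^{4}≡78, 4^{8}≡32, 4^{16}≡45. Then 4^{21} = 4^{16+4+1} ≡ 45 × 78 × 4 ≡ 67 (mod 89)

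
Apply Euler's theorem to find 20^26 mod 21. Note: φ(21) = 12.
By Euler: 20^{12} ≡ 1 mod 21 since gcd(20, 21) = 1. 26 = 2×12 + 2. So 20^{26} ≡ 20^{2} ≡ 1 mod 21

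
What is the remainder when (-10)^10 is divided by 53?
By repeated squaring (mod 53): (-10)^{1}≡43, (-10)^{2}≡47, (-10)^{4}≡36, (-10)^{8}≡24. Then (-10)^{10} = (-10)^{8+2} ≡ 24 × 47 ≡ 15 (mod 53)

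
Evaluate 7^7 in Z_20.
By repeated squaring mod 20: 7^{1}≡7, 7^{2}≡9, 7^{4}≡1. Then 7^{7} = 7^{4+2+1} ≡ 1 × 9 × 7 ≡ 3 mod 20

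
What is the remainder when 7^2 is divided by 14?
7^{2} = 49 ≡ 7 mod 14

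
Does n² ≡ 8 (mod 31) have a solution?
By Euler's criterion: 8^{15} ≡ 1 (mod 31). Since this equals 1, 8 is a QR.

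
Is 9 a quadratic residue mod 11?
By Euler's criterion: 9^{5} ≡ 1 (mod 11). Since this equals 1, 9 is a QR.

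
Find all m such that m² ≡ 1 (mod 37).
The square roots of 1 mod 37 are 1 and 36. Verify: 1² = 1 ≡ 1 (mod 37)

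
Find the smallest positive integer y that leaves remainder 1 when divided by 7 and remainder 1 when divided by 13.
M = 7 × 13 = 91. M₁ = 13, y₁ ≡ 6 mod 7. M₂ = 7, y₂ ≡ 2 mod 13. y = 1×13×6 + 1×7×2 ≡ 1 mod 91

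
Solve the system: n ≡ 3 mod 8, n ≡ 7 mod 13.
M = 8 × 13 = 104. M₁ = 13, y₁ ≡ 5 mod 8. M₂ = 8, y₂ ≡ 5 mod 13. n = 3×13×5 + 7×8×5 ≡ 59 mod 104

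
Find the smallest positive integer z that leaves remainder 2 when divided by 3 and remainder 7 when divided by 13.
M = 3 × 13 = 39. M₁ = 13, y₁ ≡ 1 (mod 3). M₂ = 3, y₂ ≡ 9 (mod 13). z = 2×13×1 + 7×3×9 ≡ 20 (mod 39)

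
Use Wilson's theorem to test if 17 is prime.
(16)! mod 17 = 16. Since 16 ≡ -1 (mod 17), 17 is prime.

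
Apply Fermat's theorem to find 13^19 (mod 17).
By Fermat: 13^{16} ≡ 1 (mod 17). So 13^{19} = 13^{16} · 13^{3} ≡ 13^{3} ≡ 4 (mod 17)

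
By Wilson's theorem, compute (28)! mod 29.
By Wilson's theorem, (28)! ≡ -1 ≡ 28 mod 29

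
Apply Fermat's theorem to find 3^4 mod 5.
By Fermat's Little Theorem, 3^{4} ≡ 1 mod 5 since 5 is prime and gcd(3, 5) = 1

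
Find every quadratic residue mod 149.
Quadratic residues modulo 149: {1, 4, 5, 6, 7, 9, 16, 17, 19, 20, 22, 24, 25, 26, 28, 29, 30, 31, 33, 35, 36, 37, 39, 42, 45, 46, 47, 49, 53, 54, 61, 63, 64, 67, 68, 69, 73, 76, 80, 81, 82, 85, 86, 88, 95, 96, 100, 102, 103, 104, 107, 110, 112, 113, 114, 116, 118, 119, 120, 121, 123, 124, 125, 127, 129, 130, 132, 133, 140, 142, 143, 144, 145, 148}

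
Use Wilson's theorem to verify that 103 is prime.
(102)! mod 103 = 102. Since this equals -1 (mod 103), Wilson confirms 103 is prime.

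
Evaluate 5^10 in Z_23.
By repeated squaring mod 23: 5^{1}≡5, 5^{2}≡2, 5^{4}≡4, 5^{8}≡16. Then 5^{10} = 5^{8+2} ≡ 16 × 2 ≡ 9 mod 23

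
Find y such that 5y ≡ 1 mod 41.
Since 41 is prime, by Fermat 5^(-1) ≡ 5^{39} ≡ 33 mod 41. Verify: 5 × 33 = 165 ≡ 1 mod 41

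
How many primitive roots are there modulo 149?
There are φ(149-1) = φ(148) = 72 primitive roots modulo 149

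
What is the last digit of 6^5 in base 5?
Using Fermat: 6^{4} ≡ 1 (mod 5). 5 ≡ 1 (mod 4). So 6^{5} ≡ 6^{1} ≡ 1 (mod 5)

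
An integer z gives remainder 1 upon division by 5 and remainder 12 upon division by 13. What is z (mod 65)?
M = 5 × 13 = 65. M₁ = 13, y₁ ≡ 2 (mod 5). M₂ = 5, y₂ ≡ 8 (mod 13). z = 1×13×2 + 12×5×8 ≡ 51 (mod 65)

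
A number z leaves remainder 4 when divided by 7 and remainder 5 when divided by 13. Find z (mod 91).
M = 7 × 13 = 91. M₁ = 13, y₁ ≡ 6 (mod 7). M₂ = 7, y₂ ≡ 2 (mod 13). z = 4×13×6 + 5×7×2 ≡ 18 (mod 91)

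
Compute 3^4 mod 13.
3^{4} = 81 ≡ 3 (mod 13)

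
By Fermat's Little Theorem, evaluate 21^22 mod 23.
By Fermat's Little Theorem, 21^{22} ≡ 1 mod 23 since 23 is prime and gcd(21, 23) = 1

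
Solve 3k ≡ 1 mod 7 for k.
Since 7 is prime, by Fermat 3^(-1) ≡ 3^{5} ≡ 5 mod 7. Verify: 3 × 5 = 15 ≡ 1 mod 7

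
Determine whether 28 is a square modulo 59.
By Euler's criterion: 28^{29} ≡ 1 (mod 59). Since this equals 1, 28 is a QR.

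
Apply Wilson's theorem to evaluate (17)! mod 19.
(18)! = (17)! × (18) ≡ -1 (mod 19). So (17)! ≡ -1 × (18)^(-1) ≡ (-1)×(-1) = 1 (mod 19)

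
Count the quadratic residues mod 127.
The squaring map on Z_127* is 2-to-1, so there are (126)/2 = 63 QRs.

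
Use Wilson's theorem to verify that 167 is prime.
(166)! mod 167 = 166. Since this equals -1 (mod 167), Wilson confirms 167 is prime.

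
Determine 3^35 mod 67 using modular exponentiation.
By repeated squaring mod 67: 3^{1}≡3, 3^{2}≡9, 3^{4}≡14, 3^{8}≡62, 3^{16}≡25, 3^{32}≡22. Then 3^{35} = 3^{32+2+1} ≡ 22 × 9 × 3 ≡ 58 mod 67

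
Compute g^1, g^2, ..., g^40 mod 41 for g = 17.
17^1, 17^2, ..., 17^{40} mod 41: [17, 2, 34, 4, 27, 8, 13, 16, 26, 32, 11, 23, 22, 5, 3, 10, 6, 20, 12, 40, 24, 39, 7, 37, 14, 33, 28, 25, 15, 9, 30, 18, 19, 36, 38, 31, 35, 21, 29, 1]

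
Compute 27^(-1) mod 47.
Since 47 is prime, by Fermat 27^(-1) ≡ 27^{45} ≡ 7 mod 47. Verify: 27 × 7 = 189 ≡ 1 mod 47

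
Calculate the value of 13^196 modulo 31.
Using Fermat: 13^{30} ≡ 1 (mod 31). 196 ≡ 16 (mod 30). So 13^{196} ≡ 13^{16} ≡ 18 (mod 31)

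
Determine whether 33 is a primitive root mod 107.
33^{53} ≡ 1 mod 107 and 53 < 106, so ord_107(33) = 53 ≠ 106 and 33 is not a primitive root.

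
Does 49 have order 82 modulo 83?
49^{41} ≡ 1 (mod 83) and 41 < 82, so ord_83(49) = 41 ≠ 82 and 49 is not a primitive root.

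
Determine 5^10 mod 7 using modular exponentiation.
Using Fermat: 5^{6} ≡ 1 (mod 7). 10 ≡ 4 (mod 6). So 5^{10} ≡ 5^{4} ≡ 2 (mod 7)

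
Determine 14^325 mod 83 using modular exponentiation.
Using Fermat: 14^{82} ≡ 1 (mod 83). 325 ≡ 79 (mod 82). So 14^{325} ≡ 14^{79} ≡ 50 (mod 83)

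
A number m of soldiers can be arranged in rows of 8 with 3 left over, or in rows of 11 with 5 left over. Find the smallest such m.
M = 8 × 11 = 88. M₁ = 11, y₁ ≡ 3 mod 8. M₂ = 8, y₂ ≡ 7 mod 11. m = 3×11×3 + 5×8×7 ≡ 27 mod 88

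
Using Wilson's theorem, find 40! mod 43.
(42)! = (40)! × (41) × (42) ≡ -1 (mod 43). So (40)! ≡ -1 × [(42)(41)]^(-1) ≡ 21 (mod 43)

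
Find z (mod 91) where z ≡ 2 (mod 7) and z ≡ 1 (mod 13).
M = 7 × 13 = 91. M₁ = 13, y₁ ≡ 6 (mod 7). M₂ = 7, y₂ ≡ 2 (mod 13). z = 2×13×6 + 1×7×2 ≡ 79 (mod 91)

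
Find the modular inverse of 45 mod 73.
Since 73 is prime, by Fermat 45^(-1) ≡ 45^{71} ≡ 13 mod 73. Verify: 45 × 13 = 585 ≡ 1 mod 73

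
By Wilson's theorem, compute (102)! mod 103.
By Wilson's theorem, (102)! ≡ -1 ≡ 102 mod 103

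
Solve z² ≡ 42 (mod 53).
The square roots of 42 mod 53 are 28 and 25. Verify: 28² = 784 ≡ 42 (mod 53)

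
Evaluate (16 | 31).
(16/31) = 16^{15} mod 31 = 1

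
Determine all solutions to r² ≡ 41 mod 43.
The square roots of 41 mod 43 are 16 and 27. Verify: 16² = 256 ≡ 41 mod 43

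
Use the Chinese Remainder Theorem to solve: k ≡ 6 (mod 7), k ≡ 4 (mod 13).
M = 7 × 13 = 91. M₁ = 13, y₁ ≡ 6 (mod 7). M₂ = 7, y₂ ≡ 2 (mod 13). k = 6×13×6 + 4×7×2 ≡ 69 (mod 91)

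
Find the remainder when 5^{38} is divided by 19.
By Fermat: 5^{18} ≡ 1 (mod 19). 38 = 2×18 + 2. So 5^{38} ≡ 5^{2} ≡ 6 (mod 19)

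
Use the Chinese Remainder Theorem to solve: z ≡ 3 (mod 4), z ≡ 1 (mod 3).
M = 4 × 3 = 12. M₁ = 3, y₁ ≡ 3 (mod 4). M₂ = 4, y₂ ≡ 1 (mod 3). z = 3×3×3 + 1×4×1 ≡ 7 (mod 12)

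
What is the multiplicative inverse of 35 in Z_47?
Since 47 is prime, by Fermat 35^(-1) ≡ 35^{45} ≡ 43 mod 47. Verify: 35 × 43 = 1505 ≡ 1 mod 47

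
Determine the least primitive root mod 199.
g = 3. For each prime q|198: 3^{99}≡198, 3^{66}≡106, 3^{18}≡125, none ≡ 1, so ord_199(3) = 198 and 3 is a primitive root.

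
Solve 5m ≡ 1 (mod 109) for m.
Since 109 is prime, by Fermat 5^(-1) ≡ 5^{107} ≡ 22 (mod 109). Verify: 5 × 22 = 110 ≡ 1 (mod 109)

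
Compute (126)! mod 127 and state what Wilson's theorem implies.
(126)! mod 127 = 126. Since this equals -1 (mod 127), Wilson confirms 127 is prime.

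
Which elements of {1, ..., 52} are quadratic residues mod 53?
QRs mod 53: {1, 4, 6, 7, 9, 10, 11, 13, 15, 16, 17, 24, 25, 28, 29, 36, 37, 38, 40, 42, 43, 44, 46, 47, 49, 52}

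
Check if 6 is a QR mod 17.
By Euler's criterion: 6^{8} ≡ 16 mod 17. Since this equals -1 (≡ 16), 6 is not a QR.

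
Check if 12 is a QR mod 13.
By Euler's criterion: 12^{6} ≡ 1 (mod 13). Since this equals 1, 12 is a QR.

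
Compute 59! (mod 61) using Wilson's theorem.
(60)! = (59)! × (60) ≡ -1 (mod 61). So (59)! ≡ -1 × (60)^(-1) ≡ (-1)×(-1) = 1 (mod 61)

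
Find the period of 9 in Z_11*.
Powers of 9 mod 11: 9^1≡9, 9^2≡4, 9^3≡3, 9^4≡5, 9^5≡1. So the order of 9 is 5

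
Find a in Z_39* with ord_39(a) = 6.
4 has order 6 mod 39 since 4^{6} ≡ 1 mod 39 and no smaller power works.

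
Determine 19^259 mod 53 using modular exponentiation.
Using Fermat: 19^{52} ≡ 1 mod 53. 259 ≡ 51 mod 52. So 19^{259} ≡ 19^{51} ≡ 14 mod 53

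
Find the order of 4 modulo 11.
Powers of 4 mod 11: 4^1≡4, 4^2≡5, 4^3≡9, 4^4≡3, 4^5≡1. ord_11(4) = 5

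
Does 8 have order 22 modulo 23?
8^{11} ≡ 1 (mod 23) and 11 < 22, so ord_23(8) = 11 ≠ 22 and 8 is not a primitive root.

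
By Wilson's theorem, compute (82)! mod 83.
By Wilson's theorem, (82)! ≡ -1 ≡ 82 mod 83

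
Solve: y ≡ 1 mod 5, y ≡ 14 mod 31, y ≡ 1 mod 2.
M = 5 × 31 × 2 = 310. M₁ = 62, y₁ ≡ 3 mod 5. M₂ = 10, y₂ ≡ 28 mod 31. M₃ = 155, y₃ ≡ 1 mod 2. y = 1×62×3 + 14×10×28 + 1×155×1 ≡ 231 mod 310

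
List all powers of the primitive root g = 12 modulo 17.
12^1, 12^2, ..., 12^{16} mod 17: [12, 8, 11, 13, 3, 2, 7, 16, 5, 9, 6, 4, 14, 15, 10, 1]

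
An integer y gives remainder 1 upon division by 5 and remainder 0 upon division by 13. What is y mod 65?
M = 5 × 13 = 65. M₁ = 13, y₁ ≡ 2 mod 5. M₂ = 5, y₂ ≡ 8 mod 13. y = 1×13×2 + 0×5×8 ≡ 26 mod 65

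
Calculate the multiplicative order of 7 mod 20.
Powers of 7 mod 20: 7^1≡7, 7^2≡9, 7^3≡3, 7^4≡1. Order = 4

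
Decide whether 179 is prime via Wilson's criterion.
(178)! mod 179 = 178. Since 178 ≡ -1 mod 179, 179 is prime.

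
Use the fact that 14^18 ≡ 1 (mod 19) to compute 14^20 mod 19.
By Fermat: 14^{18} ≡ 1 (mod 19). So 14^{20} = 14^{18} · 14^{2} ≡ 14^{2} ≡ 6 (mod 19)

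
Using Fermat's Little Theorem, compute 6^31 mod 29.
By Fermat: 6^{28} ≡ 1 mod 29. So 6^{31} = 6^{28} · 6^{3} ≡ 6^{3} ≡ 13 mod 29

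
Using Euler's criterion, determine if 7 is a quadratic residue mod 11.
By Euler's criterion: 7^{5} ≡ 10 mod 11. Since this equals -1 (≡ 10), 7 is not a QR.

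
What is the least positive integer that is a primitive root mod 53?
g = 2. For each prime q|52: 2^{26}≡52, 2^{4}≡16, none ≡ 1, so ord_53(2) = 52 and 2 is a primitive root.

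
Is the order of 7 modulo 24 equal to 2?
Powers of 7 mod 24: 7^1≡7, 7^2≡1. First k with 7^k≡1 is k=2. Yes, ord_24(7) = 2.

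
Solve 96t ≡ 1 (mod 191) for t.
Since 191 is prime, by Fermat 96^(-1) ≡ 96^{189} ≡ 2 (mod 191). Verify: 96 × 2 = 192 ≡ 1 (mod 191)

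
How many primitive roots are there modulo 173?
Number of primitive roots mod 173 = φ(p-1) = φ(172) = 84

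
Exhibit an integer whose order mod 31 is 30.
3 has order 30 mod 31 since 3^{30} ≡ 1 mod 31 and no smaller power works.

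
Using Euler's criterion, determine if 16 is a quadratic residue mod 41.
By Euler's criterion: 16^{20} ≡ 1 mod 41. Since this equals 1, 16 is a QR.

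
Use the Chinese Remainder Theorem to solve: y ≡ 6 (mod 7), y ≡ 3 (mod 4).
M = 7 × 4 = 28. M₁ = 4, y₁ ≡ 2 (mod 7). M₂ = 7, y₂ ≡ 3 (mod 4). y = 6×4×2 + 3×7×3 ≡ 27 (mod 28)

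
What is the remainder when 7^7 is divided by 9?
By repeated squaring mod 9: 7^{1}≡7, 7^{2}≡4, 7^{4}≡7. Then 7^{7} = 7^{4+2+1} ≡ 7 × 4 × 7 ≡ 7 mod 9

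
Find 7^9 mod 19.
By repeated squaring mod 19: 7^{1}≡7, 7^{2}≡11, 7^{4}≡7, 7^{8}≡11. Then 7^{9} = 7^{8+1} ≡ 11 × 7 ≡ 1 mod 19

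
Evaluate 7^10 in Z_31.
By repeated squaring (mod 31): 7^{1}≡7, 7^{2}≡18, 7^{4}≡14, 7^{8}≡10. Then 7^{10} = 7^{8+2} ≡ 10 × 18 ≡ 25 (mod 31)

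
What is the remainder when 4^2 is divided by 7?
4^{2} = 16 ≡ 2 mod 7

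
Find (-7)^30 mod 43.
By repeated squaring mod 43: (-7)^{1}≡36, (-7)^{2}≡6, (-7)^{4}≡36, (-7)^{8}≡6, (-7)^{16}≡36. Then (-7)^{30} = (-7)^{16+8+4+2} ≡ 36 × 6 × 36 × 6 ≡ 1 mod 43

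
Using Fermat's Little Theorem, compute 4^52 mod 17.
By Fermat: 4^{16} ≡ 1 (mod 17). 52 = 3×16 + 4. So 4^{52} ≡ 4^{4} ≡ 1 (mod 17)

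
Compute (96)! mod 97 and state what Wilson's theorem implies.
(96)! mod 97 = 96. Since this equals -1 (mod 97), Wilson confirms 97 is prime.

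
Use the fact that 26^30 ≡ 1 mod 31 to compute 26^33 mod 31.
By Fermat: 26^{30} ≡ 1 mod 31. So 26^{33} = 26^{30} · 26^{3} ≡ 26^{3} ≡ 30 mod 31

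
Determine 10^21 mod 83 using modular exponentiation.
By repeated squaring mod 83: 10^{1}≡10, 10^{2}≡17, 10^{4}≡40, 10^{8}≡23, 10^{16}≡31. Then 10^{21} = 10^{16+4+1} ≡ 31 × 40 × 10 ≡ 33 mod 83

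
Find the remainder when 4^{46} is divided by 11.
By Fermat: 4^{10} ≡ 1 (mod 11). 46 = 4×10 + 6. So 4^{46} ≡ 4^{6} ≡ 4 (mod 11)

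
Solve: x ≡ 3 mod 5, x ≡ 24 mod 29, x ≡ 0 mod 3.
M = 5 × 29 × 3 = 435. M₁ = 87, y₁ ≡ 3 mod 5. M₂ = 15, y₂ ≡ 2 mod 29. M₃ = 145, y₃ ≡ 1 mod 3. x = 3×87×3 + 24×15×2 + 0×145×1 ≡ 198 mod 435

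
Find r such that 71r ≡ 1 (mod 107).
Since 107 is prime, by Fermat 71^(-1) ≡ 71^{105} ≡ 104 (mod 107). Verify: 71 × 104 = 7384 ≡ 1 (mod 107)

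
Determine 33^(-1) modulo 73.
Since 73 is prime, by Fermat 33^(-1) ≡ 33^{71} ≡ 31 mod 73. Verify: 33 × 31 = 1023 ≡ 1 mod 73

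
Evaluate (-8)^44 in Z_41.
Using Fermat: (-8)^{40} ≡ 1 (mod 41). 44 ≡ 4 (mod 40). So (-8)^{44} ≡ (-8)^{4} ≡ 37 (mod 41)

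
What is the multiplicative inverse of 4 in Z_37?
Since 37 is prime, by Fermat 4^(-1) ≡ 4^{35} ≡ 28 (mod 37). Verify: 4 × 28 = 112 ≡ 1 (mod 37)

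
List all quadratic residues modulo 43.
QRs mod 43: {1, 4, 6, 9, 10, 11, 13, 14, 15, 16, 17, 21, 23, 24, 25, 31, 35, 36, 38, 40, 41}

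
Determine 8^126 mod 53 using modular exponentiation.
Using Fermat: 8^{52} ≡ 1 (mod 53). 126 ≡ 22 (mod 52). So 8^{126} ≡ 8^{22} ≡ 7 (mod 53)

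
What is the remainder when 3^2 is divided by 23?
3^{2} = 9 ≡ 9 mod 23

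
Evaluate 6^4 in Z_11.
6^{4} = 1296 ≡ 9 (mod 11)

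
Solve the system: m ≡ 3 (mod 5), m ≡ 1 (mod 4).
M = 5 × 4 = 20. M₁ = 4, y₁ ≡ 4 (mod 5). M₂ = 5, y₂ ≡ 1 (mod 4). m = 3×4×4 + 1×5×1 ≡ 13 (mod 20)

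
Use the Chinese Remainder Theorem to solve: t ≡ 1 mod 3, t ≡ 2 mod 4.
M = 3 × 4 = 12. M₁ = 4, y₁ ≡ 1 mod 3. M₂ = 3, y₂ ≡ 3 mod 4. t = 1×4×1 + 2×3×3 ≡ 10 mod 12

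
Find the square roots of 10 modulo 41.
The square roots of 10 mod 41 are 16 and 25. Verify: 16² = 256 ≡ 10 mod 41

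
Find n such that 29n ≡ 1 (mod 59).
Since 59 is prime, by Fermat 29^(-1) ≡ 29^{57} ≡ 57 (mod 59). Verify: 29 × 57 = 1653 ≡ 1 (mod 59)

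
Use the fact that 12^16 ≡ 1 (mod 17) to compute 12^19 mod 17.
By Fermat: 12^{16} ≡ 1 (mod 17). So 12^{19} = 12^{16} · 12^{3} ≡ 12^{3} ≡ 11 (mod 17)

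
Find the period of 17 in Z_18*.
Powers of 17 mod 18: 17^1≡17, 17^2≡1. So the order of 17 is 2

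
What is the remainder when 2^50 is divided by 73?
By repeated squaring (mod 73): 2^{1}≡2, 2^{2}≡4, 2^{4}≡16, 2^{8}≡37, 2^{16}≡55, 2^{32}≡32. Then 2^{50} = 2^{32+16+2} ≡ 32 × 55 × 4 ≡ 32 (mod 73)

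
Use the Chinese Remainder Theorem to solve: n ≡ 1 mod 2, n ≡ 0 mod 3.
M = 2 × 3 = 6. M₁ = 3, y₁ ≡ 1 mod 2. M₂ = 2, y₂ ≡ 2 mod 3. n = 1×3×1 + 0×2×2 ≡ 3 mod 6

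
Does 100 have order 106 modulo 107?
100^{53} ≡ 1 mod 107 and 53 < 106, so ord_107(100) = 53 ≠ 106 and 100 is not a primitive root.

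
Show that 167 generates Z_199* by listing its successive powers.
167^1, 167^2, ..., 167^{198} mod 199: [167, 29, 67, 45, 152, 111, 30, 35, 74, 20, 156, 182, 146, 104, 55, 31, 3, 103, 87, 2, 135, 58, 134, 90, 105, 23, 60, 70, 148, 40, 113, 165, 93, 9, 110, 62, 6, 7, 174, 4, 71, 116, 69, 180, 11, 46, 120, 140, 97, 80, 27, 131, 186, 18, 21, 124, 12, 14, 149, 8, 142, 33, 138, 161, 22, 92, 41, 81, 194, 160, 54, 63, 173, 36, 42, 49, 24, 28, 99, 16, 85, 66, 77, 123, 44, 184, 82, 162, 189, 121, 108, 126, 147, 72, 84, 98, 48, 56, 198, 32, 170, 132, 154, 47, 88, 169, 164, 125, 179, 43, 17, 53, 95, 144, 168, 196, 96, 112, 197, 64, 141, 65, 109, 94, 176, 139, 129, 51, 159, 86, 34, 106, 190, 89, 137, 193, 192, 25, 195, 128, 83, 130, 19, 188, 153, 79, 59, 102, 119, 172, 68, 13, 181, 178, 75, 187, 185, 50, 191, 57, 166, 61, 38, 177, 107, 158, 118, 5, 39, 145, 136, 26, 163, 157, 150, 175, 171, 100, 183, 114, 133, 122, 76, 155, 15, 117, 37, 10, 78, 91, 73, 52, 127, 115, 101, 151, 143, 1]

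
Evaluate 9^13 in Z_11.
Using Fermat: 9^{10} ≡ 1 (mod 11). 13 ≡ 3 (mod 10). So 9^{13} ≡ 9^{3} ≡ 3 (mod 11)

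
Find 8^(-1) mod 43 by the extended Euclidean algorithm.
Extended GCD: 8(-16) + 43(3) = 1. So 8^(-1) ≡ -16 ≡ 27 mod 43. Verify: 8 × 27 = 216 ≡ 1 mod 43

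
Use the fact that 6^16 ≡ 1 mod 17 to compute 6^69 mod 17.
By Fermat: 6^{16} ≡ 1 mod 17. 69 = 4×16 + 5. So 6^{69} ≡ 6^{5} ≡ 7 mod 17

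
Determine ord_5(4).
Powers of 4 mod 5: 4^1≡4, 4^2≡1. So the order of 4 is 2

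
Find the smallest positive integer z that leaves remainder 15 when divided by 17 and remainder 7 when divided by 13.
M = 17 × 13 = 221. M₁ = 13, y₁ ≡ 4 mod 17. M₂ = 17, y₂ ≡ 10 mod 13. z = 15×13×4 + 7×17×10 ≡ 202 mod 221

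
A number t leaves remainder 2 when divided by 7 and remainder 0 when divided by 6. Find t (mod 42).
M = 7 × 6 = 42. M₁ = 6, y₁ ≡ 6 (mod 7). M₂ = 7, y₂ ≡ 1 (mod 6). t = 2×6×6 + 0×7×1 ≡ 30 (mod 42)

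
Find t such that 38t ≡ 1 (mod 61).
Since 61 is prime, by Fermat 38^(-1) ≡ 38^{59} ≡ 53 (mod 61). Verify: 38 × 53 = 2014 ≡ 1 (mod 61)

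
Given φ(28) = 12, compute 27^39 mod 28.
By Euler: 27^{12} ≡ 1 mod 28 since gcd(27, 28) = 1. 39 = 3×12 + 3. So 27^{39} ≡ 27^{3} ≡ 27 mod 28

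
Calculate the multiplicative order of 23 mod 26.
Powers of 23 mod 26: 23^1≡23, 23^2≡9, 23^3≡25, 23^4≡3, 23^5≡17, 23^6≡1. Order = 6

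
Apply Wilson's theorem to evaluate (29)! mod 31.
(30)! = (29)! × (30) ≡ -1 mod 31. So (29)! ≡ -1 × (30)^(-1) ≡ (-1)×(-1) = 1 mod 31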